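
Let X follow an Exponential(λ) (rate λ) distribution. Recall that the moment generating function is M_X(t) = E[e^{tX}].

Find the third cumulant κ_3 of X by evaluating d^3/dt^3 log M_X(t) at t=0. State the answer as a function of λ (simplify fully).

M_X(t) = λ/(λ - t)
K_X(t) = log M_X(t) = log(λ) - log(λ - t)
D^3[K](t) = -2/(-λ^3 + 3*λ^2*t - 3*λ*t^2 + t^3)

κ_3 = D^3[K](0) = 2/λ^3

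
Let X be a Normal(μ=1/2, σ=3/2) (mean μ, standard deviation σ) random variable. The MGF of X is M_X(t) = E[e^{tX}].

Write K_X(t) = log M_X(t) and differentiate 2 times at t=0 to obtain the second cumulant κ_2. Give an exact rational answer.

M_X(t) = e^(9*t^2/8 + t/2)
K_X(t) = log M_X(t) = 9*t^2/8 + t/2
K^(2)(t) = 9/4

κ_2 = K^(2)(0) = 9/4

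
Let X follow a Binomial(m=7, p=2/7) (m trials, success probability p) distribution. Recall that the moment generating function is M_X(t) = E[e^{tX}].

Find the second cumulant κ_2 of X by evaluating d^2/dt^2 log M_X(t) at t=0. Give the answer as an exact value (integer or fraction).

M_X(t) = (2*e^(t)/7 + 5/7)^7
K_X(t) = log M_X(t) = 7*log(2*e^(t)/7 + 5/7)
K′(t) = 14*e^(t)/(2*e^(t) + 5)
K′′(t) = 70*e^(t)/(4*e^(2*t) + 20*e^(t) + 25)

κ_2 = K′′(0) = 10/7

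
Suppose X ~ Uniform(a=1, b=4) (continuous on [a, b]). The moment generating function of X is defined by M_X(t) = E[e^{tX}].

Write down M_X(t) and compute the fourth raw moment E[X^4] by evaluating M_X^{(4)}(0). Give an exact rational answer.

E[X^4] = M^(4)(0) = 341/5

M_X(t) = (e^(4*t) - e^(t))/(3*t)
M^(4)(t) = (256*t^4*e^(4*t) - t^4*e^(t) - 256*t^3*e^(4*t) + 4*t^3*e^(t) + 192*t^2*e^(4*t) - 12*t^2*e^(t) - 96*t*e^(4*t) + 24*t*e^(t) + 24*e^(4*t) - 24*e^(t))/(3*t^5)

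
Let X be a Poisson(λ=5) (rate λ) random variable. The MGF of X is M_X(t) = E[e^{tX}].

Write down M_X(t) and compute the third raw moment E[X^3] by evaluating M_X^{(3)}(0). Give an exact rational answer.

E[X^3] = d^3M/dt^3 |_{t=0} = 205

M_X(t) = e^(5*e^(t) - 5)
dM/dt = 5*e^(-5)*e^(t)*e^(5*e^(t))
d^2M/dt^2 = (25*e^(2*t)*e^(5*e^(t)) + 5*e^(t)*e^(5*e^(t)))*e^(-5)
d^3M/dt^3 = (125*e^(3*t)*e^(5*e^(t)) + 75*e^(2*t)*e^(5*e^(t)) + 5*e^(t)*e^(5*e^(t)))*e^(-5)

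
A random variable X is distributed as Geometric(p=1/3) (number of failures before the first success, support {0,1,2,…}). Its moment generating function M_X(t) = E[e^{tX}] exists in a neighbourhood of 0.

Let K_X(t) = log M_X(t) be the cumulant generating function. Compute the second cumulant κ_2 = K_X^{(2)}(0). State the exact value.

κ_2 = K^(2)(0) = 6

M_X(t) = 1/(3*(1 - 2*e^(t)/3))
K_X(t) = log M_X(t) = -log(1 - 2*e^(t)/3) - log(3)
K^(2)(t) = 6*e^(t)/(4*e^(2*t) - 12*e^(t) + 9)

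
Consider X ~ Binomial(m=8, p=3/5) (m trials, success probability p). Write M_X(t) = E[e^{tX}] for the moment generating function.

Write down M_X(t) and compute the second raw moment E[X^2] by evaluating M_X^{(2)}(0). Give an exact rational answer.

E[X^2] = d^2M/dt^2 |_{t=0} = 624/25

M_X(t) = (3*e^(t)/5 + 2/5)^8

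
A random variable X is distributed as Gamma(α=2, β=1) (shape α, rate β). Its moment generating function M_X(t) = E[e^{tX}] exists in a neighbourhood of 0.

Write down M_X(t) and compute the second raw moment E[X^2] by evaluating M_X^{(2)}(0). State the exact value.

M_X(t) = (1 - t)^(-2)
dM/dt = -2/(t^3 - 3*t^2 + 3*t - 1)
d^2M/dt^2 = 6/(t^4 - 4*t^3 + 6*t^2 - 4*t + 1)

E[X^2] = d^2M/dt^2 |_{t=0} = 6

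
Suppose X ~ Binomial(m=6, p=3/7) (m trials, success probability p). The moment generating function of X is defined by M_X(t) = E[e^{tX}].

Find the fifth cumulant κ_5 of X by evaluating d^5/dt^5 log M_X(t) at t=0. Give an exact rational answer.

κ_5 = D^5[K](0) = -6840/16807

M_X(t) = (3*e^(t)/7 + 4/7)^6
K_X(t) = log M_X(t) = 6*log(3*e^(t)/7 + 4/7)
D^5[K](t) = (-1944*e^(4*t) + 28512*e^(3*t) - 38016*e^(2*t) + 4608*e^(t))/(243*e^(5*t) + 1620*e^(4*t) + 4320*e^(3*t) + 5760*e^(2*t) + 3840*e^(t) + 1024)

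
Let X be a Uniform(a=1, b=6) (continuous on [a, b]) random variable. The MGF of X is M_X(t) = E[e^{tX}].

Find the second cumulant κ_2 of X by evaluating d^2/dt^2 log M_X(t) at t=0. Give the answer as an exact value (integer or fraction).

M_X(t) = (e^(6*t) - e^(t))/(5*t)
K_X(t) = log M_X(t) = -log(t) + log(e^(6*t) - e^(t)) - log(5)
K′(t) = (6*t*e^(5*t) - t - e^(5*t) + 1)/(t*e^(5*t) - t)
K′′(t) = (-25*t^2*e^(5*t) + e^(10*t) - 2*e^(5*t) + 1)/(t^2*e^(10*t) - 2*t^2*e^(5*t) + t^2)

κ_2 = K′′(0) = 25/12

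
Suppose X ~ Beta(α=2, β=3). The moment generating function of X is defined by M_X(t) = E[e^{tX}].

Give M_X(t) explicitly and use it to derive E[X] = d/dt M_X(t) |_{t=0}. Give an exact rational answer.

E[X] = M′(0) = 2/5

M_X(t) = ₁F₁(2; 5; t)
M′(t) = 2*₁F₁(3; 6; t)/5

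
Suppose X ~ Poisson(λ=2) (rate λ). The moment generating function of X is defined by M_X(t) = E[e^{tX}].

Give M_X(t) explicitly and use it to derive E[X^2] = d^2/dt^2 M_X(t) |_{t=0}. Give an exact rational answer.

E[X^2] = D^2[M](0) = 6

M_X(t) = e^(2*e^(t) - 2)
D^2[M](t) = (4*e^(2*t)*e^(2*e^(t)) + 2*e^(t)*e^(2*e^(t)))*e^(-2)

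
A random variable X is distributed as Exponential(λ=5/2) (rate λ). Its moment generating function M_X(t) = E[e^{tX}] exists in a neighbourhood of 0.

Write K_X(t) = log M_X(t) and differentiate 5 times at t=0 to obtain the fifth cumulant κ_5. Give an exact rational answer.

M_X(t) = 5/(2*(5/2 - t))
K_X(t) = log M_X(t) = -log(5/2 - t) - log(2) + log(5)
K′(t) = -2/(2*t - 5)
K′′(t) = 4/(4*t^2 - 20*t + 25)
K′′′(t) = -16/(8*t^3 - 60*t^2 + 150*t - 125)
K′′′′(t) = 96/(16*t^4 - 160*t^3 + 600*t^2 - 1000*t + 625)
K′′′′′(t) = -768/(32*t^5 - 400*t^4 + 2000*t^3 - 5000*t^2 + 6250*t - 3125)

κ_5 = K′′′′′(0) = 768/3125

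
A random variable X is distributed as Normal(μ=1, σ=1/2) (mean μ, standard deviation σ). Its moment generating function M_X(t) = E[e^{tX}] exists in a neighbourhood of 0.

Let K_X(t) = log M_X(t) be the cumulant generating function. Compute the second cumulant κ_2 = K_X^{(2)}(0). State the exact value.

M_X(t) = e^(t^2/8 + t)
K_X(t) = log M_X(t) = t^2/8 + t
K^(2)(t) = 1/4

κ_2 = K^(2)(0) = 1/4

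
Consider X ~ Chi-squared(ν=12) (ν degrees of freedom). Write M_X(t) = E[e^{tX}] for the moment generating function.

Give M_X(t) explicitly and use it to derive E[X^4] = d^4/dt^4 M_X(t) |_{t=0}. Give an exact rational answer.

M_X(t) = (1 - 2*t)^(-6)
M^(4)(t) = 48384/(1024*t^10 - 5120*t^9 + 11520*t^8 - 15360*t^7 + 13440*t^6 - 8064*t^5 + 3360*t^4 - 960*t^3 + 180*t^2 - 20*t + 1)

E[X^4] = M^(4)(0) = 48384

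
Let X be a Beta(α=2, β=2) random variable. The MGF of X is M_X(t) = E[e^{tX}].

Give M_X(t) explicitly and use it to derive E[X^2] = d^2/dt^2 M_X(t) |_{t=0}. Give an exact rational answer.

E[X^2] = M′′(0) = 3/10

M_X(t) = ₁F₁(2; 4; t)
M′(t) = ₁F₁(3; 5; t)/2
M′′(t) = 3*₁F₁(4; 6; t)/10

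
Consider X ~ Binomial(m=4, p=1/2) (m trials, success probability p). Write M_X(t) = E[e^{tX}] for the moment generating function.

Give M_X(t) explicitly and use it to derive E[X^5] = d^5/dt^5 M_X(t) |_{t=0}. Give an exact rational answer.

M_X(t) = (e^(t)/2 + 1/2)^4
dM/dt = e^(4*t)/4 + 3*e^(3*t)/4 + 3*e^(2*t)/4 + e^(t)/4
d^2M/dt^2 = e^(4*t) + 9*e^(3*t)/4 + 3*e^(2*t)/2 + e^(t)/4
d^3M/dt^3 = 4*e^(4*t) + 27*e^(3*t)/4 + 3*e^(2*t) + e^(t)/4
d^4M/dt^4 = 16*e^(4*t) + 81*e^(3*t)/4 + 6*e^(2*t) + e^(t)/4
d^5M/dt^5 = 64*e^(4*t) + 243*e^(3*t)/4 + 12*e^(2*t) + e^(t)/4

E[X^5] = d^5M/dt^5 |_{t=0} = 137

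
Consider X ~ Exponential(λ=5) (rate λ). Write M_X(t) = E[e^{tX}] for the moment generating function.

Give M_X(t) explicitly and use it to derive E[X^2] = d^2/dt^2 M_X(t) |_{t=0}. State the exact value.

E[X^2] = D^2[M](0) = 2/25

M_X(t) = 5/(5 - t)
D^2[M](t) = -10/(t^3 - 15*t^2 + 75*t - 125)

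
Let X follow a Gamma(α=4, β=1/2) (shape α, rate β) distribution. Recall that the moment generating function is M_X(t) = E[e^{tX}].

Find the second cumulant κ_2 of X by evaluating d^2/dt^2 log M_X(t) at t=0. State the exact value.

κ_2 = K^(2)(0) = 16

M_X(t) = 1/(16*(1/2 - t)^4)
K_X(t) = log M_X(t) = -4*log(1/2 - t) - 4*log(2)
K^(2)(t) = 16/(4*t^2 - 4*t + 1)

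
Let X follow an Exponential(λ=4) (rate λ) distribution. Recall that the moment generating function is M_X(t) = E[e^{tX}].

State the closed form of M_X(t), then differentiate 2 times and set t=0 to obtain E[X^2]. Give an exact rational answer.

E[X^2] = M^(2)(0) = 1/8

M_X(t) = 4/(4 - t)
M^(2)(t) = -8/(t^3 - 12*t^2 + 48*t - 64)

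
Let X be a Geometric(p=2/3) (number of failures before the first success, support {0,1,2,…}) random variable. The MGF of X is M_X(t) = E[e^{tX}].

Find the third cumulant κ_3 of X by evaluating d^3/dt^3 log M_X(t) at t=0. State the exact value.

M_X(t) = 2/(3*(1 - e^(t)/3))
K_X(t) = log M_X(t) = -log(1 - e^(t)/3) - log(3) + log(2)
D^3[K](t) = (-3*e^(2*t) - 9*e^(t))/(e^(3*t) - 9*e^(2*t) + 27*e^(t) - 27)

κ_3 = D^3[K](0) = 3/2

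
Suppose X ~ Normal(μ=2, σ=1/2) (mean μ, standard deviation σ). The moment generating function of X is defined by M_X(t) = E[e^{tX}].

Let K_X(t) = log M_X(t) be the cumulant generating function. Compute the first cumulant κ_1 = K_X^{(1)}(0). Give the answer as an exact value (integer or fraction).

M_X(t) = e^(t^2/8 + 2*t)
K_X(t) = log M_X(t) = t^2/8 + 2*t
K′(t) = t/4 + 2

κ_1 = K′(0) = 2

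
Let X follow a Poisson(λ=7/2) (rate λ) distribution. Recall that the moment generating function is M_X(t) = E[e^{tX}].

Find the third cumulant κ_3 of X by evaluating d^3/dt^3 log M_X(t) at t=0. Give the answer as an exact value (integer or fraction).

M_X(t) = e^(7*e^(t)/2 - 7/2)
K_X(t) = log M_X(t) = 7*e^(t)/2 - 7/2
D^3[K](t) = 7*e^(t)/2

κ_3 = D^3[K](0) = 7/2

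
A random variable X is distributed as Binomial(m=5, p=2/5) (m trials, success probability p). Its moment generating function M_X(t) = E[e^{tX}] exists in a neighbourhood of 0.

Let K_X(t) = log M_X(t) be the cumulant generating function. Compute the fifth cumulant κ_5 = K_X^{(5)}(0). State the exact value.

κ_5 = K^(5)(0) = -282/625

M_X(t) = (2*e^(t)/5 + 3/5)^5
K_X(t) = log M_X(t) = 5*log(2*e^(t)/5 + 3/5)
K^(5)(t) = (-240*e^(4*t) + 3960*e^(3*t) - 5940*e^(2*t) + 810*e^(t))/(32*e^(5*t) + 240*e^(4*t) + 720*e^(3*t) + 1080*e^(2*t) + 810*e^(t) + 243)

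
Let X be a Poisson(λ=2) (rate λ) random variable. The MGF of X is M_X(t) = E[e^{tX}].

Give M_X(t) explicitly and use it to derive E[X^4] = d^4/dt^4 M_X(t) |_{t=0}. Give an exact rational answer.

E[X^4] = M′′′′(0) = 94

M_X(t) = e^(2*e^(t) - 2)
M′(t) = 2*e^(-2)*e^(t)*e^(2*e^(t))
M′′(t) = (4*e^(2*t)*e^(2*e^(t)) + 2*e^(t)*e^(2*e^(t)))*e^(-2)
M′′′(t) = (8*e^(3*t)*e^(2*e^(t)) + 12*e^(2*t)*e^(2*e^(t)) + 2*e^(t)*e^(2*e^(t)))*e^(-2)
M′′′′(t) = (16*e^(4*t)*e^(2*e^(t)) + 48*e^(3*t)*e^(2*e^(t)) + 28*e^(2*t)*e^(2*e^(t)) + 2*e^(t)*e^(2*e^(t)))*e^(-2)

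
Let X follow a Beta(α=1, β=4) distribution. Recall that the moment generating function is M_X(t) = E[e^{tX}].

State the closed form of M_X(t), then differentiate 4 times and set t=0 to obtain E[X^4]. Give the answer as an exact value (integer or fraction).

M_X(t) = ₁F₁(1; 5; t)
M′(t) = ₁F₁(2; 6; t)/5
M′′(t) = ₁F₁(3; 7; t)/15
M′′′(t) = ₁F₁(4; 8; t)/35
M′′′′(t) = ₁F₁(5; 9; t)/70

E[X^4] = M′′′′(0) = 1/70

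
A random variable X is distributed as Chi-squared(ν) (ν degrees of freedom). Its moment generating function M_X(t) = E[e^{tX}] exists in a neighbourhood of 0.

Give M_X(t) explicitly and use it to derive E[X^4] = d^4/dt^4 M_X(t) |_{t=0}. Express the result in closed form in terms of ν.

E[X^4] = M^(4)(0) = ν*(ν^3 + 12*ν^2 + 44*ν + 48)

M_X(t) = (1 - 2*t)^(-ν/2)
M^(4)(t) = (ν^4 + 12*ν^3 + 44*ν^2 + 48*ν)/(16*t^4*(1 - 2*t)^(ν/2) - 32*t^3*(1 - 2*t)^(ν/2) + 24*t^2*(1 - 2*t)^(ν/2) - 8*t*(1 - 2*t)^(ν/2) + (1 - 2*t)^(ν/2))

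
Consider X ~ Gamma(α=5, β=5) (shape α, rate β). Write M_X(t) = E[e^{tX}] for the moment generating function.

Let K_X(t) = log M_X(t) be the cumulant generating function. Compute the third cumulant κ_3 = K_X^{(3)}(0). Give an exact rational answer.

M_X(t) = 3125/(5 - t)^5
K_X(t) = log M_X(t) = -5*log(5 - t) + 5*log(5)
K′(t) = -5/(t - 5)
K′′(t) = 5/(t^2 - 10*t + 25)
K′′′(t) = -10/(t^3 - 15*t^2 + 75*t - 125)

κ_3 = K′′′(0) = 2/25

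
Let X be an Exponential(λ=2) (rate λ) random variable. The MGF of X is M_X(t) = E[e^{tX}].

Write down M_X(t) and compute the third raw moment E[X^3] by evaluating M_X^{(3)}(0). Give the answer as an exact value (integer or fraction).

E[X^3] = d^3M/dt^3 |_{t=0} = 3/4

M_X(t) = 2/(2 - t)
dM/dt = 2/(t^2 - 4*t + 4)
d^2M/dt^2 = -4/(t^3 - 6*t^2 + 12*t - 8)
d^3M/dt^3 = 12/(t^4 - 8*t^3 + 24*t^2 - 32*t + 16)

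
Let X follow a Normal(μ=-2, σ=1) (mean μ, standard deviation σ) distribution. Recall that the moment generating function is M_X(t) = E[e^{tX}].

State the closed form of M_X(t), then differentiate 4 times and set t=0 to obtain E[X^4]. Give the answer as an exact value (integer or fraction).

M_X(t) = e^(t^2/2 - 2*t)
dM/dt = t*e^(-2*t)*e^(t^2/2) - 2*e^(-2*t)*e^(t^2/2)
d^2M/dt^2 = (t^2*e^(t^2/2) - 4*t*e^(t^2/2) + 5*e^(t^2/2))*e^(-2*t)
d^3M/dt^3 = (t^3*e^(t^2/2) - 6*t^2*e^(t^2/2) + 15*t*e^(t^2/2) - 14*e^(t^2/2))*e^(-2*t)
d^4M/dt^4 = (t^4*e^(t^2/2) - 8*t^3*e^(t^2/2) + 30*t^2*e^(t^2/2) - 56*t*e^(t^2/2) + 43*e^(t^2/2))*e^(-2*t)

E[X^4] = d^4M/dt^4 |_{t=0} = 43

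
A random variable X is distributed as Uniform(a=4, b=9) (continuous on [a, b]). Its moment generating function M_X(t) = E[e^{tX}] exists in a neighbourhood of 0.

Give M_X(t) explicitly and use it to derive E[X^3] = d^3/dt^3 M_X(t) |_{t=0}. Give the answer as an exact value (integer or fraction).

M_X(t) = (e^(9*t) - e^(4*t))/(5*t)
M^(3)(t) = (729*t^3*e^(9*t) - 64*t^3*e^(4*t) - 243*t^2*e^(9*t) + 48*t^2*e^(4*t) + 54*t*e^(9*t) - 24*t*e^(4*t) - 6*e^(9*t) + 6*e^(4*t))/(5*t^4)

E[X^3] = M^(3)(0) = 1261/4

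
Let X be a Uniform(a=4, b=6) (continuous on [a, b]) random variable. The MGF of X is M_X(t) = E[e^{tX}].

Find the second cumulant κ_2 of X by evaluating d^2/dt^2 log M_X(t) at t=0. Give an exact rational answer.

κ_2 = K^(2)(0) = 1/3

M_X(t) = (e^(6*t) - e^(4*t))/(2*t)
K_X(t) = log M_X(t) = -log(t) + log(e^(6*t) - e^(4*t)) - log(2)
K^(2)(t) = (-4*t^2*e^(2*t) + e^(4*t) - 2*e^(2*t) + 1)/(t^2*e^(4*t) - 2*t^2*e^(2*t) + t^2)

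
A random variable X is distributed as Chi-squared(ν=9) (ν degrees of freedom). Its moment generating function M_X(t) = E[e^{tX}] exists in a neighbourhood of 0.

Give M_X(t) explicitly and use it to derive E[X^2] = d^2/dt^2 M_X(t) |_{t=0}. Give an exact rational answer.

E[X^2] = D^2[M](0) = 99

M_X(t) = (1 - 2*t)^(-9/2)
D^2[M](t) = 99/(64*t^6*√(1 - 2*t) - 192*t^5*√(1 - 2*t) + 240*t^4*√(1 - 2*t) - 160*t^3*√(1 - 2*t) + 60*t^2*√(1 - 2*t) - 12*t*√(1 - 2*t) + √(1 - 2*t))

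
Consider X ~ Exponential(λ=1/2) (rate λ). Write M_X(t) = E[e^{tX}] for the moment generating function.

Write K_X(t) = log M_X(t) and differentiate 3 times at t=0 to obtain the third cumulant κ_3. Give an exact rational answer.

κ_3 = D^3[K](0) = 16

M_X(t) = 1/(2*(1/2 - t))
K_X(t) = log M_X(t) = -log(1/2 - t) - log(2)
D^3[K](t) = -16/(8*t^3 - 12*t^2 + 6*t - 1)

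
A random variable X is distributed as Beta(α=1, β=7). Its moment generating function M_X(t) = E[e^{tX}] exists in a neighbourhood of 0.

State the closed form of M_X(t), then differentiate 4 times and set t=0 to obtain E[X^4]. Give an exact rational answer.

E[X^4] = D^4[M](0) = 1/330

M_X(t) = ₁F₁(1; 8; t)
D^4[M](t) = ₁F₁(5; 12; t)/330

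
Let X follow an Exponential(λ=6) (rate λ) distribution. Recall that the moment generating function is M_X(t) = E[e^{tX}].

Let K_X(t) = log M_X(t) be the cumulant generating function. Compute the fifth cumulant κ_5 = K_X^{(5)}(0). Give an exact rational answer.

κ_5 = K′′′′′(0) = 1/324

M_X(t) = 6/(6 - t)
K_X(t) = log M_X(t) = -log(6 - t) + log(6)
K′(t) = -1/(t - 6)
K′′(t) = 1/(t^2 - 12*t + 36)
K′′′(t) = -2/(t^3 - 18*t^2 + 108*t - 216)
K′′′′(t) = 6/(t^4 - 24*t^3 + 216*t^2 - 864*t + 1296)
K′′′′′(t) = -24/(t^5 - 30*t^4 + 360*t^3 - 2160*t^2 + 6480*t - 7776)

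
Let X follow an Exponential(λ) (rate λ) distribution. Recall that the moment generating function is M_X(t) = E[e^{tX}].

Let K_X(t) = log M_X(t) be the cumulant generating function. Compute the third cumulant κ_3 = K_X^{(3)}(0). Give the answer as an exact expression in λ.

M_X(t) = λ/(λ - t)
K_X(t) = log M_X(t) = log(λ) - log(λ - t)
D^3[K](t) = -2/(-λ^3 + 3*λ^2*t - 3*λ*t^2 + t^3)

κ_3 = D^3[K](0) = 2/λ^3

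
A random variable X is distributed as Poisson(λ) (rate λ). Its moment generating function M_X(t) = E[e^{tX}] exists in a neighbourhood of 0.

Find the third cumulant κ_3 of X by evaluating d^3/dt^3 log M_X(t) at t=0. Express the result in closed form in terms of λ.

M_X(t) = e^(λ*(e^(t) - 1))
K_X(t) = log M_X(t) = λ*(e^(t) - 1)
D^3[K](t) = λ*e^(t)

κ_3 = D^3[K](0) = λ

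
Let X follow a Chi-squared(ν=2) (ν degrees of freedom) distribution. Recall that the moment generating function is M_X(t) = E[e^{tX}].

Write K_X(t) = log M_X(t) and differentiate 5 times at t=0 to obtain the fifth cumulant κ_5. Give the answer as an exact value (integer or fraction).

M_X(t) = 1/(1 - 2*t)
K_X(t) = log M_X(t) = -log(1 - 2*t)
D^5[K](t) = -768/(32*t^5 - 80*t^4 + 80*t^3 - 40*t^2 + 10*t - 1)

κ_5 = D^5[K](0) = 768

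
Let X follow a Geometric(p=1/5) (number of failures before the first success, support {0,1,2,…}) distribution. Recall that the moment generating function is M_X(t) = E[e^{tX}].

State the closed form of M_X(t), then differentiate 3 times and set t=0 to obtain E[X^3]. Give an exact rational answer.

E[X^3] = M^(3)(0) = 484

M_X(t) = 1/(5*(1 - 4*e^(t)/5))
M^(3)(t) = (64*e^(3*t) + 320*e^(2*t) + 100*e^(t))/(256*e^(4*t) - 1280*e^(3*t) + 2400*e^(2*t) - 2000*e^(t) + 625)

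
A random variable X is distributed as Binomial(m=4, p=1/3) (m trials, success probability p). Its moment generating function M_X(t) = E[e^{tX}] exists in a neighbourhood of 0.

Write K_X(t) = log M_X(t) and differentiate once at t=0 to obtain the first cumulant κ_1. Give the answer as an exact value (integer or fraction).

κ_1 = K′(0) = 4/3

M_X(t) = (e^(t)/3 + 2/3)^4
K_X(t) = log M_X(t) = 4*log(e^(t)/3 + 2/3)
K′(t) = 4*e^(t)/(e^(t) + 2)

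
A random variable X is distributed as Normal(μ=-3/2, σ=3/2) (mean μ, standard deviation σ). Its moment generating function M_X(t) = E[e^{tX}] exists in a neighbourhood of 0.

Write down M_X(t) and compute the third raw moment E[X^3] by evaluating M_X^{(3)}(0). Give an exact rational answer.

E[X^3] = M′′′(0) = -27/2

M_X(t) = e^(9*t^2/8 - 3*t/2)
M′(t) = 9*t*e^(-3*t/2)*e^(9*t^2/8)/4 - 3*e^(-3*t/2)*e^(9*t^2/8)/2
M′′(t) = (81*t^2*e^(9*t^2/8) - 108*t*e^(9*t^2/8) + 72*e^(9*t^2/8))*e^(-3*t/2)/16
M′′′(t) = (729*t^3*e^(9*t^2/8) - 1458*t^2*e^(9*t^2/8) + 1944*t*e^(9*t^2/8) - 864*e^(9*t^2/8))*e^(-3*t/2)/64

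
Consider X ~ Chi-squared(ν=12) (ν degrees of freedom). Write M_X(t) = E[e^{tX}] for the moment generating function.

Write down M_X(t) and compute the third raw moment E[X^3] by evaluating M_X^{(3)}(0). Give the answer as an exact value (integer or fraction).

M_X(t) = (1 - 2*t)^(-6)
M′(t) = -12/(128*t^7 - 448*t^6 + 672*t^5 - 560*t^4 + 280*t^3 - 84*t^2 + 14*t - 1)
M′′(t) = 168/(256*t^8 - 1024*t^7 + 1792*t^6 - 1792*t^5 + 1120*t^4 - 448*t^3 + 112*t^2 - 16*t + 1)
M′′′(t) = -2688/(512*t^9 - 2304*t^8 + 4608*t^7 - 5376*t^6 + 4032*t^5 - 2016*t^4 + 672*t^3 - 144*t^2 + 18*t - 1)

E[X^3] = M′′′(0) = 2688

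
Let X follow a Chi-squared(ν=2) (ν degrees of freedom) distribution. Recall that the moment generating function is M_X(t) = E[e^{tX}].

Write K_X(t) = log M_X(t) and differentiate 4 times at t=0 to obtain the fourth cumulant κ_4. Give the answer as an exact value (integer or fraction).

M_X(t) = 1/(1 - 2*t)
K_X(t) = log M_X(t) = -log(1 - 2*t)
K^(4)(t) = 96/(16*t^4 - 32*t^3 + 24*t^2 - 8*t + 1)

κ_4 = K^(4)(0) = 96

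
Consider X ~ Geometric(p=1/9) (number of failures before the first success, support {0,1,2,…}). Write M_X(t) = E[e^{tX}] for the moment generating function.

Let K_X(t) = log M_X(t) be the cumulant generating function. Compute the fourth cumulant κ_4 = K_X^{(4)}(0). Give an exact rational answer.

M_X(t) = 1/(9*(1 - 8*e^(t)/9))
K_X(t) = log M_X(t) = -log(1 - 8*e^(t)/9) - 2*log(3)
dK/dt = -8*e^(t)/(8*e^(t) - 9)
d^2K/dt^2 = 72*e^(t)/(64*e^(2*t) - 144*e^(t) + 81)
d^3K/dt^3 = (-576*e^(2*t) - 648*e^(t))/(512*e^(3*t) - 1728*e^(2*t) + 1944*e^(t) - 729)
d^4K/dt^4 = (4608*e^(3*t) + 20736*e^(2*t) + 5832*e^(t))/(4096*e^(4*t) - 18432*e^(3*t) + 31104*e^(2*t) - 23328*e^(t) + 6561)

κ_4 = d^4K/dt^4 |_{t=0} = 31176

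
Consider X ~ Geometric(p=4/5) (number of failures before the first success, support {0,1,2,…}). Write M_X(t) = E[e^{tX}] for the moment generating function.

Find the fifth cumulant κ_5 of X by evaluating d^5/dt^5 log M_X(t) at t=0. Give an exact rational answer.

M_X(t) = 4/(5*(1 - e^(t)/5))
K_X(t) = log M_X(t) = -log(1 - e^(t)/5) - log(5) + 2*log(2)
K^(5)(t) = (-5*e^(4*t) - 275*e^(3*t) - 1375*e^(2*t) - 625*e^(t))/(e^(5*t) - 25*e^(4*t) + 250*e^(3*t) - 1250*e^(2*t) + 3125*e^(t) - 3125)

κ_5 = K^(5)(0) = 285/128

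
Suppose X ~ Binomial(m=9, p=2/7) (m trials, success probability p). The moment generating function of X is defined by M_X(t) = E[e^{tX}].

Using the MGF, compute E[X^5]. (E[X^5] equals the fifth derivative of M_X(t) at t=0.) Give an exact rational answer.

E[X^5] = M^(5)(0) = 1476414/2401

M_X(t) = (2*e^(t)/7 + 5/7)^9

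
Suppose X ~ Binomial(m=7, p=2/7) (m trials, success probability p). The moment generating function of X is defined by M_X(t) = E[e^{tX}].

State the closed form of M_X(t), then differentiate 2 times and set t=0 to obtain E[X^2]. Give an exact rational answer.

E[X^2] = M′′(0) = 38/7

M_X(t) = (2*e^(t)/7 + 5/7)^7
M′(t) = 128*e^(7*t)/117649 + 1920*e^(6*t)/117649 + 12000*e^(5*t)/117649 + 40000*e^(4*t)/117649 + 75000*e^(3*t)/117649 + 75000*e^(2*t)/117649 + 31250*e^(t)/117649
M′′(t) = 128*e^(7*t)/16807 + 11520*e^(6*t)/117649 + 60000*e^(5*t)/117649 + 160000*e^(4*t)/117649 + 225000*e^(3*t)/117649 + 150000*e^(2*t)/117649 + 31250*e^(t)/117649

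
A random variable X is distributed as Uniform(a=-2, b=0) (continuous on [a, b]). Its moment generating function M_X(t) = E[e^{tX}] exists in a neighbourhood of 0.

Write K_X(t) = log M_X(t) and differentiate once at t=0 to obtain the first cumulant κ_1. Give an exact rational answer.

κ_1 = dK/dt |_{t=0} = -1

M_X(t) = (1 - e^(-2*t))/(2*t)
K_X(t) = log M_X(t) = -log(t) + log(1 - e^(-2*t)) - log(2)
dK/dt = (2*t - e^(2*t) + 1)/(t*e^(2*t) - t)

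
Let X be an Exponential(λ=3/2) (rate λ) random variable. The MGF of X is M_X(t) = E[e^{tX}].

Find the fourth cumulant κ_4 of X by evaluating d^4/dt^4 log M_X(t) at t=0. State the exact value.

κ_4 = d^4K/dt^4 |_{t=0} = 32/27

M_X(t) = 3/(2*(3/2 - t))
K_X(t) = log M_X(t) = -log(3/2 - t) - log(2) + log(3)
dK/dt = -2/(2*t - 3)
d^2K/dt^2 = 4/(4*t^2 - 12*t + 9)
d^3K/dt^3 = -16/(8*t^3 - 36*t^2 + 54*t - 27)
d^4K/dt^4 = 96/(16*t^4 - 96*t^3 + 216*t^2 - 216*t + 81)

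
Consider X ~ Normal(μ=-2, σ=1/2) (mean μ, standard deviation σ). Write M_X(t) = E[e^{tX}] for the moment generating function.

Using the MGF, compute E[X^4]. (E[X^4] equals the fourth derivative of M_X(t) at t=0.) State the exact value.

M_X(t) = e^(t^2/8 - 2*t)
D^4[M](t) = (t^4*e^(t^2/8) - 32*t^3*e^(t^2/8) + 408*t^2*e^(t^2/8) - 2432*t*e^(t^2/8) + 5680*e^(t^2/8))*e^(-2*t)/256

E[X^4] = D^4[M](0) = 355/16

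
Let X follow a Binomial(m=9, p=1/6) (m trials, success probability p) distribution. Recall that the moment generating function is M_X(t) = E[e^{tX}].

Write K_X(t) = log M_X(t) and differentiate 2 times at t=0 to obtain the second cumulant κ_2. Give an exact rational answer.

M_X(t) = (e^(t)/6 + 5/6)^9
K_X(t) = log M_X(t) = 9*log(e^(t)/6 + 5/6)
D^2[K](t) = 45*e^(t)/(e^(2*t) + 10*e^(t) + 25)

κ_2 = D^2[K](0) = 5/4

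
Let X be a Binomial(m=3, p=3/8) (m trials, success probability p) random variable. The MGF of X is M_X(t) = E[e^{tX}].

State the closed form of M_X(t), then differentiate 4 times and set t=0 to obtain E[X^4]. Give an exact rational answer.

M_X(t) = (3*e^(t)/8 + 5/8)^3
dM/dt = 81*e^(3*t)/512 + 135*e^(2*t)/256 + 225*e^(t)/512
d^2M/dt^2 = 243*e^(3*t)/512 + 135*e^(2*t)/128 + 225*e^(t)/512
d^3M/dt^3 = 729*e^(3*t)/512 + 135*e^(2*t)/64 + 225*e^(t)/512
d^4M/dt^4 = 2187*e^(3*t)/512 + 135*e^(2*t)/32 + 225*e^(t)/512

E[X^4] = d^4M/dt^4 |_{t=0} = 1143/128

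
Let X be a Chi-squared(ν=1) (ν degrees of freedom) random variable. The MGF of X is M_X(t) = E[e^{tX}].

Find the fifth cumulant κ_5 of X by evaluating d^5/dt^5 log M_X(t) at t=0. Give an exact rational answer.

M_X(t) = 1/√(1 - 2*t)
K_X(t) = log M_X(t) = -log(1 - 2*t)/2
D^5[K](t) = -384/(32*t^5 - 80*t^4 + 80*t^3 - 40*t^2 + 10*t - 1)

κ_5 = D^5[K](0) = 384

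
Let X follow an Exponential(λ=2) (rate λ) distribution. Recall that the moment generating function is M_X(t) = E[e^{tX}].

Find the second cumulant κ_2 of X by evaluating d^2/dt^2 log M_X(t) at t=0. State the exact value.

M_X(t) = 2/(2 - t)
K_X(t) = log M_X(t) = -log(2 - t) + log(2)
K′(t) = -1/(t - 2)
K′′(t) = 1/(t^2 - 4*t + 4)

κ_2 = K′′(0) = 1/4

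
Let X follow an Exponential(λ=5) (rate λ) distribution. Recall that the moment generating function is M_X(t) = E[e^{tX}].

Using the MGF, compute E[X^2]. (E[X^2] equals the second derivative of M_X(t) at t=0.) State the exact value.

E[X^2] = M^(2)(0) = 2/25

M_X(t) = 5/(5 - t)
M^(2)(t) = -10/(t^3 - 15*t^2 + 75*t - 125)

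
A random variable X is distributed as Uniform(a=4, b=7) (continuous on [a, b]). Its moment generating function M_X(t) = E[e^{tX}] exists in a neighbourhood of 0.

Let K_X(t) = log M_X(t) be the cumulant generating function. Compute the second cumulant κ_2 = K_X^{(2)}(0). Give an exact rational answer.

κ_2 = K^(2)(0) = 3/4

M_X(t) = (e^(7*t) - e^(4*t))/(3*t)
K_X(t) = log M_X(t) = -log(t) + log(e^(7*t) - e^(4*t)) - log(3)
K^(2)(t) = (-9*t^2*e^(3*t) + e^(6*t) - 2*e^(3*t) + 1)/(t^2*e^(6*t) - 2*t^2*e^(3*t) + t^2)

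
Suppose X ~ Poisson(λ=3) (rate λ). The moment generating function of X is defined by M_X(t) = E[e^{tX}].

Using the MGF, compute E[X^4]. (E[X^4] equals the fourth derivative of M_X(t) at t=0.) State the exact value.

E[X^4] = M′′′′(0) = 309

M_X(t) = e^(3*e^(t) - 3)
M′(t) = 3*e^(-3)*e^(t)*e^(3*e^(t))
M′′(t) = (9*e^(2*t)*e^(3*e^(t)) + 3*e^(t)*e^(3*e^(t)))*e^(-3)
M′′′(t) = (27*e^(3*t)*e^(3*e^(t)) + 27*e^(2*t)*e^(3*e^(t)) + 3*e^(t)*e^(3*e^(t)))*e^(-3)
M′′′′(t) = (81*e^(4*t)*e^(3*e^(t)) + 162*e^(3*t)*e^(3*e^(t)) + 63*e^(2*t)*e^(3*e^(t)) + 3*e^(t)*e^(3*e^(t)))*e^(-3)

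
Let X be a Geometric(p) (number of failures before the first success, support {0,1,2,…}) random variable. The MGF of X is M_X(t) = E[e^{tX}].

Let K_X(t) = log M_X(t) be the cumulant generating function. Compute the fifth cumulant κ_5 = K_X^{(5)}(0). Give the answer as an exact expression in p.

κ_5 = D^5[K](0) = (p^4 - 15*p^3 + 50*p^2 - 60*p + 24)/p^5

M_X(t) = p/(-(1 - p)*e^(t) + 1)
K_X(t) = log M_X(t) = log(p) - log(-(1 - p)*e^(t) + 1)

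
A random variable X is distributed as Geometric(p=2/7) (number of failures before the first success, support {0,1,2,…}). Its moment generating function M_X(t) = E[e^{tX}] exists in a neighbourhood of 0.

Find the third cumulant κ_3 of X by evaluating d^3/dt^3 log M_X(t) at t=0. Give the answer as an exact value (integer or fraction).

M_X(t) = 2/(7*(1 - 5*e^(t)/7))
K_X(t) = log M_X(t) = -log(1 - 5*e^(t)/7) - log(7) + log(2)
K^(3)(t) = (-175*e^(2*t) - 245*e^(t))/(125*e^(3*t) - 525*e^(2*t) + 735*e^(t) - 343)

κ_3 = K^(3)(0) = 105/2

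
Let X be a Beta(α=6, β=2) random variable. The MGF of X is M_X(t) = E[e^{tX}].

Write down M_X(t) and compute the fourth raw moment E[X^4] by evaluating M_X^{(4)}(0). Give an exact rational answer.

E[X^4] = d^4M/dt^4 |_{t=0} = 21/55

M_X(t) = ₁F₁(6; 8; t)
dM/dt = 3*₁F₁(7; 9; t)/4
d^2M/dt^2 = 7*₁F₁(8; 10; t)/12
d^3M/dt^3 = 7*₁F₁(9; 11; t)/15
d^4M/dt^4 = 21*₁F₁(10; 12; t)/55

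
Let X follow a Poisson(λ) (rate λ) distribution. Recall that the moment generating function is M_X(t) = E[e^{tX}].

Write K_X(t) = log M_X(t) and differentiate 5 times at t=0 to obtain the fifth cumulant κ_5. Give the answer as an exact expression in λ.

M_X(t) = e^(λ*(e^(t) - 1))
K_X(t) = log M_X(t) = λ*(e^(t) - 1)
K′(t) = λ*e^(t)
K′′(t) = λ*e^(t)
K′′′(t) = λ*e^(t)
K′′′′(t) = λ*e^(t)
K′′′′′(t) = λ*e^(t)

κ_5 = K′′′′′(0) = λ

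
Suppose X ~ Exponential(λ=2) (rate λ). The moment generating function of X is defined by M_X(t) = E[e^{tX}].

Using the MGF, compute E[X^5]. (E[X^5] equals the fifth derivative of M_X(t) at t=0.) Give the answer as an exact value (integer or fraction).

E[X^5] = M^(5)(0) = 15/4

M_X(t) = 2/(2 - t)
M^(5)(t) = 240/(t^6 - 12*t^5 + 60*t^4 - 160*t^3 + 240*t^2 - 192*t + 64)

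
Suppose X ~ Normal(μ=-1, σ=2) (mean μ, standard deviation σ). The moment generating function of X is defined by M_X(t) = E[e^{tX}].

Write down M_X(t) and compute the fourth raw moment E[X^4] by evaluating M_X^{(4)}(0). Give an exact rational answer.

M_X(t) = e^(2*t^2 - t)
D^4[M](t) = (256*t^4*e^(2*t^2) - 256*t^3*e^(2*t^2) + 480*t^2*e^(2*t^2) - 208*t*e^(2*t^2) + 73*e^(2*t^2))*e^(-t)

E[X^4] = D^4[M](0) = 73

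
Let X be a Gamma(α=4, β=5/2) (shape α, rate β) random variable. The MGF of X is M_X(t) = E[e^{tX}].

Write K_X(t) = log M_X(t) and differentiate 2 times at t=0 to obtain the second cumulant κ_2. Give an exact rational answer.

κ_2 = d^2K/dt^2 |_{t=0} = 16/25

M_X(t) = 625/(16*(5/2 - t)^4)
K_X(t) = log M_X(t) = -4*log(5/2 - t) - 4*log(2) + 4*log(5)
dK/dt = -8/(2*t - 5)
d^2K/dt^2 = 16/(4*t^2 - 20*t + 25)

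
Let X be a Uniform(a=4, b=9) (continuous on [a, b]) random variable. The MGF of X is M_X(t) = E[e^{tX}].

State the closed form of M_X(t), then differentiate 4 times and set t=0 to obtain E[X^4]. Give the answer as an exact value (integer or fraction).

E[X^4] = d^4M/dt^4 |_{t=0} = 2321

M_X(t) = (e^(9*t) - e^(4*t))/(5*t)
dM/dt = (9*t*e^(9*t) - 4*t*e^(4*t) - e^(9*t) + e^(4*t))/(5*t^2)
d^2M/dt^2 = (81*t^2*e^(9*t) - 16*t^2*e^(4*t) - 18*t*e^(9*t) + 8*t*e^(4*t) + 2*e^(9*t) - 2*e^(4*t))/(5*t^3)
d^3M/dt^3 = (729*t^3*e^(9*t) - 64*t^3*e^(4*t) - 243*t^2*e^(9*t) + 48*t^2*e^(4*t) + 54*t*e^(9*t) - 24*t*e^(4*t) - 6*e^(9*t) + 6*e^(4*t))/(5*t^4)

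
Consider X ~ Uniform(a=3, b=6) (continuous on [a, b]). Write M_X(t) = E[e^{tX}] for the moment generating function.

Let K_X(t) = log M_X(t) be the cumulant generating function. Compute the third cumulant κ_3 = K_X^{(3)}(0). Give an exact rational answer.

κ_3 = K^(3)(0) = 0

M_X(t) = (e^(6*t) - e^(3*t))/(3*t)
K_X(t) = log M_X(t) = -log(t) + log(e^(6*t) - e^(3*t)) - log(3)
K^(3)(t) = (27*t^3*e^(6*t) + 27*t^3*e^(3*t) - 2*e^(9*t) + 6*e^(6*t) - 6*e^(3*t) + 2)/(t^3*e^(9*t) - 3*t^3*e^(6*t) + 3*t^3*e^(3*t) - t^3)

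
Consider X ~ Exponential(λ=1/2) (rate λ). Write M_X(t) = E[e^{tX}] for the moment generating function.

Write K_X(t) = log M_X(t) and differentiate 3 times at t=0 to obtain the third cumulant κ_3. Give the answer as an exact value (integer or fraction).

κ_3 = d^3K/dt^3 |_{t=0} = 16

M_X(t) = 1/(2*(1/2 - t))
K_X(t) = log M_X(t) = -log(1/2 - t) - log(2)
dK/dt = -2/(2*t - 1)
d^2K/dt^2 = 4/(4*t^2 - 4*t + 1)
d^3K/dt^3 = -16/(8*t^3 - 12*t^2 + 6*t - 1)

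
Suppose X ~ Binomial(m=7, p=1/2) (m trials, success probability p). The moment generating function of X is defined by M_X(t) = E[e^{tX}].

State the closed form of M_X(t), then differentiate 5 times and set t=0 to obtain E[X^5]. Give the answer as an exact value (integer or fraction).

E[X^5] = M^(5)(0) = 1421

M_X(t) = (e^(t)/2 + 1/2)^7
M^(5)(t) = 16807*e^(7*t)/128 + 1701*e^(6*t)/4 + 65625*e^(5*t)/128 + 280*e^(4*t) + 8505*e^(3*t)/128 + 21*e^(2*t)/4 + 7*e^(t)/128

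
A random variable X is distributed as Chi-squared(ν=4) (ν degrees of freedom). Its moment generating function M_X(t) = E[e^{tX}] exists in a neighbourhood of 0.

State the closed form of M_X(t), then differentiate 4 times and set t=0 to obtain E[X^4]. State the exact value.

E[X^4] = M′′′′(0) = 1920

M_X(t) = (1 - 2*t)^(-2)
M′(t) = -4/(8*t^3 - 12*t^2 + 6*t - 1)
M′′(t) = 24/(16*t^4 - 32*t^3 + 24*t^2 - 8*t + 1)
M′′′(t) = -192/(32*t^5 - 80*t^4 + 80*t^3 - 40*t^2 + 10*t - 1)
M′′′′(t) = 1920/(64*t^6 - 192*t^5 + 240*t^4 - 160*t^3 + 60*t^2 - 12*t + 1)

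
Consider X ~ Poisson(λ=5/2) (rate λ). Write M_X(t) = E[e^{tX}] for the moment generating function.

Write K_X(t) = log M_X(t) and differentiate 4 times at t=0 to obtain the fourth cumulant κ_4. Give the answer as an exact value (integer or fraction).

κ_4 = K^(4)(0) = 5/2

M_X(t) = e^(5*e^(t)/2 - 5/2)
K_X(t) = log M_X(t) = 5*e^(t)/2 - 5/2
K^(4)(t) = 5*e^(t)/2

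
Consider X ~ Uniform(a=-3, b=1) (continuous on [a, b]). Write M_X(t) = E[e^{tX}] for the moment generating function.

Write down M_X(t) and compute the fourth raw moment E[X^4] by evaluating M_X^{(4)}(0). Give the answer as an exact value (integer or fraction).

E[X^4] = M′′′′(0) = 61/5

M_X(t) = (e^(t) - e^(-3*t))/(4*t)
M′(t) = (t*e^(4*t) + 3*t - e^(4*t) + 1)*e^(-3*t)/(4*t^2)
M′′(t) = (t^2*e^(4*t) - 9*t^2 - 2*t*e^(4*t) - 6*t + 2*e^(4*t) - 2)*e^(-3*t)/(4*t^3)
M′′′(t) = (t^3*e^(4*t) + 27*t^3 - 3*t^2*e^(4*t) + 27*t^2 + 6*t*e^(4*t) + 18*t - 6*e^(4*t) + 6)*e^(-3*t)/(4*t^4)
M′′′′(t) = (t^4*e^(4*t) - 81*t^4 - 4*t^3*e^(4*t) - 108*t^3 + 12*t^2*e^(4*t) - 108*t^2 - 24*t*e^(4*t) - 72*t + 24*e^(4*t) - 24)*e^(-3*t)/(4*t^5)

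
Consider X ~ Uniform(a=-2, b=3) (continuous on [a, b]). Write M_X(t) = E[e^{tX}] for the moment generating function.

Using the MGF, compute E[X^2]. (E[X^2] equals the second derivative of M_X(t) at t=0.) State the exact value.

E[X^2] = d^2M/dt^2 |_{t=0} = 7/3

M_X(t) = (e^(3*t) - e^(-2*t))/(5*t)
dM/dt = (3*t*e^(5*t) + 2*t - e^(5*t) + 1)*e^(-2*t)/(5*t^2)
d^2M/dt^2 = (9*t^2*e^(5*t) - 4*t^2 - 6*t*e^(5*t) - 4*t + 2*e^(5*t) - 2)*e^(-2*t)/(5*t^3)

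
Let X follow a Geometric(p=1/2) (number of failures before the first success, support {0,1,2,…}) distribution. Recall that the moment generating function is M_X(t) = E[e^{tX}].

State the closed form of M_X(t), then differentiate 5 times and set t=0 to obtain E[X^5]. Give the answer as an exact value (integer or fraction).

M_X(t) = 1/(2*(1 - e^(t)/2))
M^(5)(t) = (e^(5*t) + 52*e^(4*t) + 264*e^(3*t) + 208*e^(2*t) + 16*e^(t))/(e^(6*t) - 12*e^(5*t) + 60*e^(4*t) - 160*e^(3*t) + 240*e^(2*t) - 192*e^(t) + 64)

E[X^5] = M^(5)(0) = 541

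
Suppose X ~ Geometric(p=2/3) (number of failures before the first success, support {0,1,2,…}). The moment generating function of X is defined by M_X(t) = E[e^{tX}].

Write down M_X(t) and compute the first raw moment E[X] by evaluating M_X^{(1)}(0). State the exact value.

M_X(t) = 2/(3*(1 - e^(t)/3))
M^(1)(t) = 2*e^(t)/(e^(2*t) - 6*e^(t) + 9)

E[X] = M^(1)(0) = 1/2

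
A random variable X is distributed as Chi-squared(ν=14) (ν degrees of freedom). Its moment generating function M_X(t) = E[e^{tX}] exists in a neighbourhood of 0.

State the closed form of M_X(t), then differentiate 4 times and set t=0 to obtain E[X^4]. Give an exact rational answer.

E[X^4] = D^4[M](0) = 80640

M_X(t) = (1 - 2*t)^(-7)
D^4[M](t) = -80640/(2048*t^11 - 11264*t^10 + 28160*t^9 - 42240*t^8 + 42240*t^7 - 29568*t^6 + 14784*t^5 - 5280*t^4 + 1320*t^3 - 220*t^2 + 22*t - 1)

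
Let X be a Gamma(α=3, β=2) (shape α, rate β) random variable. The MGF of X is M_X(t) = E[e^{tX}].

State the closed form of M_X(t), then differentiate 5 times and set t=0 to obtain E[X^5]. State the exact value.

M_X(t) = 8/(2 - t)^3
M^(5)(t) = 20160/(t^8 - 16*t^7 + 112*t^6 - 448*t^5 + 1120*t^4 - 1792*t^3 + 1792*t^2 - 1024*t + 256)

E[X^5] = M^(5)(0) = 315/4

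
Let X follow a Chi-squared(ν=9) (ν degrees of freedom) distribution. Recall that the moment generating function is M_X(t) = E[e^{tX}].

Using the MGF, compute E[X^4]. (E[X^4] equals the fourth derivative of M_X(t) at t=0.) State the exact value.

E[X^4] = D^4[M](0) = 19305

M_X(t) = (1 - 2*t)^(-9/2)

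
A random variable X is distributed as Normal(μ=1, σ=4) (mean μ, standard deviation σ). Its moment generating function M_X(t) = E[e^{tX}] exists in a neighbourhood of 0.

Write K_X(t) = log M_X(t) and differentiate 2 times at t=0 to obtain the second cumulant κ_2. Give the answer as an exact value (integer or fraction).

κ_2 = d^2K/dt^2 |_{t=0} = 16

M_X(t) = e^(8*t^2 + t)
K_X(t) = log M_X(t) = 8*t^2 + t
dK/dt = 16*t + 1
d^2K/dt^2 = 16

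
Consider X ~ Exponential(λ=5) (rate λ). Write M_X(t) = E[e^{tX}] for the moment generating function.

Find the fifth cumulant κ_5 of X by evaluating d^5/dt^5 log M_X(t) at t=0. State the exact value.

κ_5 = D^5[K](0) = 24/3125

M_X(t) = 5/(5 - t)
K_X(t) = log M_X(t) = -log(5 - t) + log(5)
D^5[K](t) = -24/(t^5 - 25*t^4 + 250*t^3 - 1250*t^2 + 3125*t - 3125)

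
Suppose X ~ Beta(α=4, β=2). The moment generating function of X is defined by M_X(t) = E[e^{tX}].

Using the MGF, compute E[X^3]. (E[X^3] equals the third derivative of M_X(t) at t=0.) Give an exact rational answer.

E[X^3] = d^3M/dt^3 |_{t=0} = 5/14

M_X(t) = ₁F₁(4; 6; t)
dM/dt = 2*₁F₁(5; 7; t)/3
d^2M/dt^2 = 10*₁F₁(6; 8; t)/21
d^3M/dt^3 = 5*₁F₁(7; 9; t)/14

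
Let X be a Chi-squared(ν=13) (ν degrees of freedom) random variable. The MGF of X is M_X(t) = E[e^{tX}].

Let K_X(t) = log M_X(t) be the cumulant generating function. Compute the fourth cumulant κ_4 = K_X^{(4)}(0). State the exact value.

M_X(t) = (1 - 2*t)^(-13/2)
K_X(t) = log M_X(t) = -13*log(1 - 2*t)/2
K′(t) = -13/(2*t - 1)
K′′(t) = 26/(4*t^2 - 4*t + 1)
K′′′(t) = -104/(8*t^3 - 12*t^2 + 6*t - 1)
K′′′′(t) = 624/(16*t^4 - 32*t^3 + 24*t^2 - 8*t + 1)

κ_4 = K′′′′(0) = 624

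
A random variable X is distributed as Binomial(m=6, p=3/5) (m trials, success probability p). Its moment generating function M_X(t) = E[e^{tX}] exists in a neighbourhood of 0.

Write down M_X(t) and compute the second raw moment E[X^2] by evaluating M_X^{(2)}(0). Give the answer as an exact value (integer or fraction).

M_X(t) = (3*e^(t)/5 + 2/5)^6
M′(t) = 4374*e^(6*t)/15625 + 2916*e^(5*t)/3125 + 3888*e^(4*t)/3125 + 2592*e^(3*t)/3125 + 864*e^(2*t)/3125 + 576*e^(t)/15625
M′′(t) = 26244*e^(6*t)/15625 + 2916*e^(5*t)/625 + 15552*e^(4*t)/3125 + 7776*e^(3*t)/3125 + 1728*e^(2*t)/3125 + 576*e^(t)/15625

E[X^2] = M′′(0) = 72/5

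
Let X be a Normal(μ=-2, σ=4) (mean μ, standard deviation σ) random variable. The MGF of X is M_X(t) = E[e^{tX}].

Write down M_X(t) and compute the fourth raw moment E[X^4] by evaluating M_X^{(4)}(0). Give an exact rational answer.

M_X(t) = e^(8*t^2 - 2*t)
M′(t) = 16*t*e^(-2*t)*e^(8*t^2) - 2*e^(-2*t)*e^(8*t^2)
M′′(t) = (256*t^2*e^(8*t^2) - 64*t*e^(8*t^2) + 20*e^(8*t^2))*e^(-2*t)
M′′′(t) = (4096*t^3*e^(8*t^2) - 1536*t^2*e^(8*t^2) + 960*t*e^(8*t^2) - 104*e^(8*t^2))*e^(-2*t)
M′′′′(t) = (65536*t^4*e^(8*t^2) - 32768*t^3*e^(8*t^2) + 30720*t^2*e^(8*t^2) - 6656*t*e^(8*t^2) + 1168*e^(8*t^2))*e^(-2*t)

E[X^4] = M′′′′(0) = 1168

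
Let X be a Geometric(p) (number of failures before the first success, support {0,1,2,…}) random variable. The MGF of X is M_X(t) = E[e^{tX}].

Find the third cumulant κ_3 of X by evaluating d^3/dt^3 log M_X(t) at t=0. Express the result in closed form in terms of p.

κ_3 = K^(3)(0) = (p^2 - 3*p + 2)/p^3

M_X(t) = p/(-(1 - p)*e^(t) + 1)
K_X(t) = log M_X(t) = log(p) - log(-(1 - p)*e^(t) + 1)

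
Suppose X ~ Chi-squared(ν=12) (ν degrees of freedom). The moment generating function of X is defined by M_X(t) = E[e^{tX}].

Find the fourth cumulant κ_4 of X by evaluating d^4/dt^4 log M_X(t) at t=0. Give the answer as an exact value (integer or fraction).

κ_4 = d^4K/dt^4 |_{t=0} = 576

M_X(t) = (1 - 2*t)^(-6)
K_X(t) = log M_X(t) = -6*log(1 - 2*t)
dK/dt = -12/(2*t - 1)
d^2K/dt^2 = 24/(4*t^2 - 4*t + 1)
d^3K/dt^3 = -96/(8*t^3 - 12*t^2 + 6*t - 1)
d^4K/dt^4 = 576/(16*t^4 - 32*t^3 + 24*t^2 - 8*t + 1)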